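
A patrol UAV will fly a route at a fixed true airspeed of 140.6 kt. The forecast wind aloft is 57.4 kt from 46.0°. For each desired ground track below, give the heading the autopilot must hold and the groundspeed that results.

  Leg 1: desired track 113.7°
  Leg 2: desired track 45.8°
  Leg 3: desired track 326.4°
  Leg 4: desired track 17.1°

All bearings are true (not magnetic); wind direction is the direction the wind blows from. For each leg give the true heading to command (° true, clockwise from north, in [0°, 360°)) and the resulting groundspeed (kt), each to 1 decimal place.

Leg 1: heading=91.5°, groundspeed=108.4 kt
Leg 2: heading=45.9°, groundspeed=83.2 kt
Leg 3: heading=350.1°, groundspeed=118.4 kt
Leg 4: heading=28.5°, groundspeed=87.6 kt

Leg 1: desired track 113.7°; wind correction -22.2° → command heading 91.5°, groundspeed 108.4 kt
Leg 2: desired track 45.8°; wind correction +0.1° → command heading 45.9°, groundspeed 83.2 kt
Leg 3: desired track 326.4°; wind correction +23.7° → command heading 350.1°, groundspeed 118.4 kt
Leg 4: desired track 17.1°; wind correction +11.4° → command heading 28.5°, groundspeed 87.6 kt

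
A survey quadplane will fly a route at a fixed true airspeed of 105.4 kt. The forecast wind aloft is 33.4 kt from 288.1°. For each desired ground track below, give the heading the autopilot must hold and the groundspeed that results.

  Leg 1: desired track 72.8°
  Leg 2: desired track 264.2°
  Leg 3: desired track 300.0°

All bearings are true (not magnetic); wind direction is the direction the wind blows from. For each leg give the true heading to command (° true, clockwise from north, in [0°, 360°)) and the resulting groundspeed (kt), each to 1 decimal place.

Leg 1: desired track 72.8°; wind correction -10.6° → command heading 62.2°, groundspeed 130.9 kt
Leg 2: desired track 264.2°; wind correction +7.4° → command heading 271.6°, groundspeed 74.0 kt
Leg 3: desired track 300.0°; wind correction -3.7° → command heading 296.3°, groundspeed 72.5 kt

Leg 1: heading=62.2°, groundspeed=130.9 kt
Leg 2: heading=271.6°, groundspeed=74.0 kt
Leg 3: heading=296.3°, groundspeed=72.5 kt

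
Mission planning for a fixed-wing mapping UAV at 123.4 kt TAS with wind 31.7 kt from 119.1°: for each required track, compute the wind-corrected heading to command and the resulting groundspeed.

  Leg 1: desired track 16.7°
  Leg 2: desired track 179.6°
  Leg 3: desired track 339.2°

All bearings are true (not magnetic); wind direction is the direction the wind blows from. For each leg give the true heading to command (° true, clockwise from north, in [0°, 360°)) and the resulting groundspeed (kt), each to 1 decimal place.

Leg 1: heading=31.2°, groundspeed=126.3 kt
Leg 2: heading=166.7°, groundspeed=104.7 kt
Leg 3: heading=348.7°, groundspeed=145.9 kt

Leg 1: desired track 16.7°; wind correction +14.5° → command heading 31.2°, groundspeed 126.3 kt
Leg 2: desired track 179.6°; wind correction -12.9° → command heading 166.7°, groundspeed 104.7 kt
Leg 3: desired track 339.2°; wind correction +9.5° → command heading 348.7°, groundspeed 145.9 kt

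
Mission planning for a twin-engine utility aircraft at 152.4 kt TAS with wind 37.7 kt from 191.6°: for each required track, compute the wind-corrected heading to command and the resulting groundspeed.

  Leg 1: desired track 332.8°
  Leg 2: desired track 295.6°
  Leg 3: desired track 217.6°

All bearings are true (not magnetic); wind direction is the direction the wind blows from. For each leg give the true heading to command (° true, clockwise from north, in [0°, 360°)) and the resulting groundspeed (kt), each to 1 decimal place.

Leg 1: heading=323.9°, groundspeed=179.9 kt
Leg 2: heading=281.7°, groundspeed=157.1 kt
Leg 3: heading=211.4°, groundspeed=117.6 kt

Leg 1: desired track 332.8°; wind correction -8.9° → command heading 323.9°, groundspeed 179.9 kt
Leg 2: desired track 295.6°; wind correction -13.9° → command heading 281.7°, groundspeed 157.1 kt
Leg 3: desired track 217.6°; wind correction -6.2° → command heading 211.4°, groundspeed 117.6 kt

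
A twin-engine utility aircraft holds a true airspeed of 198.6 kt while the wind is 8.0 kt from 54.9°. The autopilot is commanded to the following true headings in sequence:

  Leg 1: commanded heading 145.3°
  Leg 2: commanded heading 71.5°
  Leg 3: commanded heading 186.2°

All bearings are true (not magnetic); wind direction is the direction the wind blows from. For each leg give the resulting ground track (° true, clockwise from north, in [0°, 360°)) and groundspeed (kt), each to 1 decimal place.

Leg 1: heading 145.3°; drift +2.3° → track 147.6°, groundspeed 198.8 kt
Leg 2: heading 71.5°; drift +0.7° → track 72.2°, groundspeed 190.9 kt
Leg 3: heading 186.2°; drift +1.7° → track 187.9°, groundspeed 204.0 kt

Leg 1: track=147.6°, groundspeed=198.8 kt
Leg 2: track=72.2°, groundspeed=190.9 kt
Leg 3: track=187.9°, groundspeed=204.0 kt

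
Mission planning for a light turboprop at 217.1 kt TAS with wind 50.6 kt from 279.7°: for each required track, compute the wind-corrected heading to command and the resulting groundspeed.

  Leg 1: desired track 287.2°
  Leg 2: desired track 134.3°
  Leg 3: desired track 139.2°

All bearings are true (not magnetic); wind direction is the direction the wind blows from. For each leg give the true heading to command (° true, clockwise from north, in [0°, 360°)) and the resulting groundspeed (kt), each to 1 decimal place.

Leg 1: heading=285.5°, groundspeed=166.8 kt
Leg 2: heading=141.9°, groundspeed=256.8 kt
Leg 3: heading=147.7°, groundspeed=253.7 kt

Leg 1: desired track 287.2°; wind correction -1.7° → command heading 285.5°, groundspeed 166.8 kt
Leg 2: desired track 134.3°; wind correction +7.6° → command heading 141.9°, groundspeed 256.8 kt
Leg 3: desired track 139.2°; wind correction +8.5° → command heading 147.7°, groundspeed 253.7 kt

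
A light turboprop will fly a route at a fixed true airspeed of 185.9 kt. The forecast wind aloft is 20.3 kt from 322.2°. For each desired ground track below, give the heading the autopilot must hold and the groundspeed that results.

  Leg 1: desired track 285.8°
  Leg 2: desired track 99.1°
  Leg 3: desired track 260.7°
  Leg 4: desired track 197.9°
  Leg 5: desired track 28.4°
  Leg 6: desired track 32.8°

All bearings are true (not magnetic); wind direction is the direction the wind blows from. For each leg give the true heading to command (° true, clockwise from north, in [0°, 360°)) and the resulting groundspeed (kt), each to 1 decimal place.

Leg 1: heading=289.5°, groundspeed=169.2 kt
Leg 2: heading=94.8°, groundspeed=200.2 kt
Leg 3: heading=266.2°, groundspeed=175.4 kt
Leg 4: heading=203.1°, groundspeed=196.6 kt
Leg 5: heading=22.7°, groundspeed=176.8 kt
Leg 6: heading=26.9°, groundspeed=178.2 kt

Leg 1: desired track 285.8°; wind correction +3.7° → command heading 289.5°, groundspeed 169.2 kt
Leg 2: desired track 99.1°; wind correction -4.3° → command heading 94.8°, groundspeed 200.2 kt
Leg 3: desired track 260.7°; wind correction +5.5° → command heading 266.2°, groundspeed 175.4 kt
Leg 4: desired track 197.9°; wind correction +5.2° → command heading 203.1°, groundspeed 196.6 kt
Leg 5: desired track 28.4°; wind correction -5.7° → command heading 22.7°, groundspeed 176.8 kt
Leg 6: desired track 32.8°; wind correction -5.9° → command heading 26.9°, groundspeed 178.2 kt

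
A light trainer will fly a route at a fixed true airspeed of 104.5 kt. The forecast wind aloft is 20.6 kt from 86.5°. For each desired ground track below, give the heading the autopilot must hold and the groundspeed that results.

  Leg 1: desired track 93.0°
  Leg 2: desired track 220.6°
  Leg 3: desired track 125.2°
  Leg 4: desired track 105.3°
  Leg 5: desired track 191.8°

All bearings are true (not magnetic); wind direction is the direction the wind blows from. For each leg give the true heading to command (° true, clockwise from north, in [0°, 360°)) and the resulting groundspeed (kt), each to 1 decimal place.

Leg 1: heading=91.7°, groundspeed=84.0 kt
Leg 2: heading=212.5°, groundspeed=117.8 kt
Leg 3: heading=118.1°, groundspeed=87.6 kt
Leg 4: heading=101.7°, groundspeed=84.8 kt
Leg 5: heading=180.8°, groundspeed=108.0 kt

Leg 1: desired track 93.0°; wind correction -1.3° → command heading 91.7°, groundspeed 84.0 kt
Leg 2: desired track 220.6°; wind correction -8.1° → command heading 212.5°, groundspeed 117.8 kt
Leg 3: desired track 125.2°; wind correction -7.1° → command heading 118.1°, groundspeed 87.6 kt
Leg 4: desired track 105.3°; wind correction -3.6° → command heading 101.7°, groundspeed 84.8 kt
Leg 5: desired track 191.8°; wind correction -11.0° → command heading 180.8°, groundspeed 108.0 kt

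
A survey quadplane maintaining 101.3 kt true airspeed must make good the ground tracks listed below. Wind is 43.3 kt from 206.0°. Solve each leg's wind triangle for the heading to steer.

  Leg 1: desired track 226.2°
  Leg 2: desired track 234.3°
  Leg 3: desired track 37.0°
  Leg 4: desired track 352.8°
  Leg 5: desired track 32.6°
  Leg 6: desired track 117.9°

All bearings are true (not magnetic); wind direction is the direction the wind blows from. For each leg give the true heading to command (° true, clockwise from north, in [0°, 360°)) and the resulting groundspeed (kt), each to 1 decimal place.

Leg 1: desired track 226.2°; wind correction -8.5° → command heading 217.7°, groundspeed 59.6 kt
Leg 2: desired track 234.3°; wind correction -11.7° → command heading 222.6°, groundspeed 61.1 kt
Leg 3: desired track 37.0°; wind correction +4.7° → command heading 41.7°, groundspeed 143.5 kt
Leg 4: desired track 352.8°; wind correction -13.5° → command heading 339.3°, groundspeed 134.7 kt
Leg 5: desired track 32.6°; wind correction +2.8° → command heading 35.4°, groundspeed 144.2 kt
Leg 6: desired track 117.9°; wind correction +25.3° → command heading 143.2°, groundspeed 90.2 kt

Leg 1: heading=217.7°, groundspeed=59.6 kt
Leg 2: heading=222.6°, groundspeed=61.1 kt
Leg 3: heading=41.7°, groundspeed=143.5 kt
Leg 4: heading=339.3°, groundspeed=134.7 kt
Leg 5: heading=35.4°, groundspeed=144.2 kt
Leg 6: heading=143.2°, groundspeed=90.2 kt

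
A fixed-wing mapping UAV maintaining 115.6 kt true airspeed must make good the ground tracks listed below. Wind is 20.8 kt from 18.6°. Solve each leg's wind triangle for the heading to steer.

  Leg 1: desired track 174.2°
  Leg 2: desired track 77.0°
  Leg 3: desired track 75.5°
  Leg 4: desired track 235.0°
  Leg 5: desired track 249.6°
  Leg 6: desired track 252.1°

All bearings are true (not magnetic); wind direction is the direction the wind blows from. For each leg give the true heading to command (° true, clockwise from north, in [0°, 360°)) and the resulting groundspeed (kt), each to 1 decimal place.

Leg 1: heading=169.9°, groundspeed=134.2 kt
Leg 2: heading=68.2°, groundspeed=103.3 kt
Leg 3: heading=66.8°, groundspeed=102.9 kt
Leg 4: heading=241.1°, groundspeed=131.7 kt
Leg 5: heading=257.6°, groundspeed=127.6 kt
Leg 6: heading=260.4°, groundspeed=126.8 kt

Leg 1: desired track 174.2°; wind correction -4.3° → command heading 169.9°, groundspeed 134.2 kt
Leg 2: desired track 77.0°; wind correction -8.8° → command heading 68.2°, groundspeed 103.3 kt
Leg 3: desired track 75.5°; wind correction -8.7° → command heading 66.8°, groundspeed 102.9 kt
Leg 4: desired track 235.0°; wind correction +6.1° → command heading 241.1°, groundspeed 131.7 kt
Leg 5: desired track 249.6°; wind correction +8.0° → command heading 257.6°, groundspeed 127.6 kt
Leg 6: desired track 252.1°; wind correction +8.3° → command heading 260.4°, groundspeed 126.8 kt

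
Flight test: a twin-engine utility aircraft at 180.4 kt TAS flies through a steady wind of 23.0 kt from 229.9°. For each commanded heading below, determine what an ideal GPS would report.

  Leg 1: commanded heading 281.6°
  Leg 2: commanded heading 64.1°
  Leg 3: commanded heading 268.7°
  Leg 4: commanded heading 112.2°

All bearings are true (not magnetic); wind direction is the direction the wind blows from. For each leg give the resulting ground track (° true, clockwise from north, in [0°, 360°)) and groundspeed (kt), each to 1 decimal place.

Leg 1: heading 281.6°; drift +6.2° → track 287.8°, groundspeed 167.1 kt
Leg 2: heading 64.1°; drift -1.6° → track 62.5°, groundspeed 202.8 kt
Leg 3: heading 268.7°; drift +5.1° → track 273.8°, groundspeed 163.1 kt
Leg 4: heading 112.2°; drift -6.1° → track 106.1°, groundspeed 192.2 kt

Leg 1: track=287.8°, groundspeed=167.1 kt
Leg 2: track=62.5°, groundspeed=202.8 kt
Leg 3: track=273.8°, groundspeed=163.1 kt
Leg 4: track=106.1°, groundspeed=192.2 kt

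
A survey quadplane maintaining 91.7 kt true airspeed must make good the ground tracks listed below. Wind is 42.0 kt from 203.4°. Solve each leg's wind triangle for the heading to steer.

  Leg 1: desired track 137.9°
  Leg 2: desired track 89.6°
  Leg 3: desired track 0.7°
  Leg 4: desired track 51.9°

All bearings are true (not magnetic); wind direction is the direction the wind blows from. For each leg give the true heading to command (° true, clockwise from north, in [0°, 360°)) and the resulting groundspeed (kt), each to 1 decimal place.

Leg 1: desired track 137.9°; wind correction +24.6° → command heading 162.5°, groundspeed 65.9 kt
Leg 2: desired track 89.6°; wind correction +24.8° → command heading 114.4°, groundspeed 100.2 kt
Leg 3: desired track 0.7°; wind correction -10.2° → command heading 350.5°, groundspeed 129.0 kt
Leg 4: desired track 51.9°; wind correction +12.6° → command heading 64.5°, groundspeed 126.4 kt

Leg 1: heading=162.5°, groundspeed=65.9 kt
Leg 2: heading=114.4°, groundspeed=100.2 kt
Leg 3: heading=350.5°, groundspeed=129.0 kt
Leg 4: heading=64.5°, groundspeed=126.4 kt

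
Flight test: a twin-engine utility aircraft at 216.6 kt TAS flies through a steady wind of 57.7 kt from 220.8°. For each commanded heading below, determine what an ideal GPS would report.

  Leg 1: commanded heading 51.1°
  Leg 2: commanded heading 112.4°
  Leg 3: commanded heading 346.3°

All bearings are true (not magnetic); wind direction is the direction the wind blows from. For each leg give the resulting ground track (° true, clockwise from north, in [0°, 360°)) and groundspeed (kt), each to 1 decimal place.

Leg 1: heading 51.1°; drift -2.2° → track 48.9°, groundspeed 273.6 kt
Leg 2: heading 112.4°; drift -13.1° → track 99.3°, groundspeed 241.1 kt
Leg 3: heading 346.3°; drift +10.6° → track 356.9°, groundspeed 254.5 kt

Leg 1: track=48.9°, groundspeed=273.6 kt
Leg 2: track=99.3°, groundspeed=241.1 kt
Leg 3: track=356.9°, groundspeed=254.5 kt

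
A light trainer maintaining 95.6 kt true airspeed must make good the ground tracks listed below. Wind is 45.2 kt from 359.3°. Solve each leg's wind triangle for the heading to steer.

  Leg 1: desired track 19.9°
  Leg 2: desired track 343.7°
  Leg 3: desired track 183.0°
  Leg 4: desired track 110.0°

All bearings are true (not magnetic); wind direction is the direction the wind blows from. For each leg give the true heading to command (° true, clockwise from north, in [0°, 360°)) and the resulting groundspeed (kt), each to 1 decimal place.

Leg 1: desired track 19.9°; wind correction -9.6° → command heading 10.3°, groundspeed 52.0 kt
Leg 2: desired track 343.7°; wind correction +7.3° → command heading 351.0°, groundspeed 51.3 kt
Leg 3: desired track 183.0°; wind correction +1.7° → command heading 184.7°, groundspeed 140.7 kt
Leg 4: desired track 110.0°; wind correction -26.2° → command heading 83.8°, groundspeed 101.7 kt

Leg 1: heading=10.3°, groundspeed=52.0 kt
Leg 2: heading=351.0°, groundspeed=51.3 kt
Leg 3: heading=184.7°, groundspeed=140.7 kt
Leg 4: heading=83.8°, groundspeed=101.7 kt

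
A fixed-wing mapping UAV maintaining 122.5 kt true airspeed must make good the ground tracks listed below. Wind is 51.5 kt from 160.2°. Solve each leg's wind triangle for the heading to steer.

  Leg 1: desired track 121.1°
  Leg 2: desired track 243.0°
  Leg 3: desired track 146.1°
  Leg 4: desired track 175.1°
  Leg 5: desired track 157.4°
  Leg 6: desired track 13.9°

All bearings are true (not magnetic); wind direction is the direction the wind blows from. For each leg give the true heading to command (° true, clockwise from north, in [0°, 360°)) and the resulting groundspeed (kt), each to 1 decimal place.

Leg 1: heading=136.5°, groundspeed=78.1 kt
Leg 2: heading=218.3°, groundspeed=104.9 kt
Leg 3: heading=152.0°, groundspeed=71.9 kt
Leg 4: heading=168.9°, groundspeed=72.0 kt
Leg 5: heading=158.6°, groundspeed=71.0 kt
Leg 6: heading=27.4°, groundspeed=162.0 kt

Leg 1: desired track 121.1°; wind correction +15.4° → command heading 136.5°, groundspeed 78.1 kt
Leg 2: desired track 243.0°; wind correction -24.7° → command heading 218.3°, groundspeed 104.9 kt
Leg 3: desired track 146.1°; wind correction +5.9° → command heading 152.0°, groundspeed 71.9 kt
Leg 4: desired track 175.1°; wind correction -6.2° → command heading 168.9°, groundspeed 72.0 kt
Leg 5: desired track 157.4°; wind correction +1.2° → command heading 158.6°, groundspeed 71.0 kt
Leg 6: desired track 13.9°; wind correction +13.5° → command heading 27.4°, groundspeed 162.0 kt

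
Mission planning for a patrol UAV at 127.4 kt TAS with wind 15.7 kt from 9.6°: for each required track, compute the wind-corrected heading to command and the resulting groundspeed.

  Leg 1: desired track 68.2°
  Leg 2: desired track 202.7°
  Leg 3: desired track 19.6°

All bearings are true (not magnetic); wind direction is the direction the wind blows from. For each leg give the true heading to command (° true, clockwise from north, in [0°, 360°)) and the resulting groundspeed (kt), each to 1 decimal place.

Leg 1: desired track 68.2°; wind correction -6.0° → command heading 62.2°, groundspeed 118.5 kt
Leg 2: desired track 202.7°; wind correction +1.6° → command heading 204.3°, groundspeed 142.6 kt
Leg 3: desired track 19.6°; wind correction -1.2° → command heading 18.4°, groundspeed 111.9 kt

Leg 1: heading=62.2°, groundspeed=118.5 kt
Leg 2: heading=204.3°, groundspeed=142.6 kt
Leg 3: heading=18.4°, groundspeed=111.9 kt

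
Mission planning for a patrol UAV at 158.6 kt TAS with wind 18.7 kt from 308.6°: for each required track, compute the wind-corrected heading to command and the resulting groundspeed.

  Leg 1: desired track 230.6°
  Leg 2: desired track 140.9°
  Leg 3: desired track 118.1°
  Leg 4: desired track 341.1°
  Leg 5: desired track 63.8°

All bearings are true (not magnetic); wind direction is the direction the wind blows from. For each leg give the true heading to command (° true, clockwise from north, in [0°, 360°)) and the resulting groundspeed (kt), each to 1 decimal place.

Leg 1: desired track 230.6°; wind correction +6.6° → command heading 237.2°, groundspeed 153.7 kt
Leg 2: desired track 140.9°; wind correction +1.4° → command heading 142.3°, groundspeed 176.8 kt
Leg 3: desired track 118.1°; wind correction -1.2° → command heading 116.9°, groundspeed 177.0 kt
Leg 4: desired track 341.1°; wind correction -3.6° → command heading 337.5°, groundspeed 142.5 kt
Leg 5: desired track 63.8°; wind correction -6.1° → command heading 57.7°, groundspeed 165.7 kt

Leg 1: heading=237.2°, groundspeed=153.7 kt
Leg 2: heading=142.3°, groundspeed=176.8 kt
Leg 3: heading=116.9°, groundspeed=177.0 kt
Leg 4: heading=337.5°, groundspeed=142.5 kt
Leg 5: heading=57.7°, groundspeed=165.7 kt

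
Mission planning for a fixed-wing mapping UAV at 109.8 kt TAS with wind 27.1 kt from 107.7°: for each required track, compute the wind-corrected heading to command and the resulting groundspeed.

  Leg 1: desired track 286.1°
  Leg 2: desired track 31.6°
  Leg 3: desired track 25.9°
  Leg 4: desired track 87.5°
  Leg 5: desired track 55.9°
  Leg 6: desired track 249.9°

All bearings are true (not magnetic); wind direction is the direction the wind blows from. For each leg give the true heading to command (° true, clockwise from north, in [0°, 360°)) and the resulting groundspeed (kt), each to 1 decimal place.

Leg 1: desired track 286.1°; wind correction -0.4° → command heading 285.7°, groundspeed 136.9 kt
Leg 2: desired track 31.6°; wind correction +13.9° → command heading 45.5°, groundspeed 100.1 kt
Leg 3: desired track 25.9°; wind correction +14.1° → command heading 40.0°, groundspeed 102.6 kt
Leg 4: desired track 87.5°; wind correction +4.9° → command heading 92.4°, groundspeed 84.0 kt
Leg 5: desired track 55.9°; wind correction +11.2° → command heading 67.1°, groundspeed 91.0 kt
Leg 6: desired track 249.9°; wind correction -8.7° → command heading 241.2°, groundspeed 129.9 kt

Leg 1: heading=285.7°, groundspeed=136.9 kt
Leg 2: heading=45.5°, groundspeed=100.1 kt
Leg 3: heading=40.0°, groundspeed=102.6 kt
Leg 4: heading=92.4°, groundspeed=84.0 kt
Leg 5: heading=67.1°, groundspeed=91.0 kt
Leg 6: heading=241.2°, groundspeed=129.9 kt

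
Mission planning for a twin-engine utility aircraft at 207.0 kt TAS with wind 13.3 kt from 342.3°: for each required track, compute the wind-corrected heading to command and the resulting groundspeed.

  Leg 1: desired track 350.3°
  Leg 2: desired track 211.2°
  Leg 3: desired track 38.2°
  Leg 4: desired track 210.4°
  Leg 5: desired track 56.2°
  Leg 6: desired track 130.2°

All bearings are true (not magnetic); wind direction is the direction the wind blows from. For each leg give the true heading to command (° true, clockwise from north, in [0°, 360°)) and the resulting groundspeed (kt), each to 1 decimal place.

Leg 1: desired track 350.3°; wind correction -0.5° → command heading 349.8°, groundspeed 193.8 kt
Leg 2: desired track 211.2°; wind correction +2.8° → command heading 214.0°, groundspeed 215.5 kt
Leg 3: desired track 38.2°; wind correction -3.0° → command heading 35.2°, groundspeed 199.3 kt
Leg 4: desired track 210.4°; wind correction +2.7° → command heading 213.1°, groundspeed 215.6 kt
Leg 5: desired track 56.2°; wind correction -3.5° → command heading 52.7°, groundspeed 202.9 kt
Leg 6: desired track 130.2°; wind correction -2.0° → command heading 128.2°, groundspeed 218.1 kt

Leg 1: heading=349.8°, groundspeed=193.8 kt
Leg 2: heading=214.0°, groundspeed=215.5 kt
Leg 3: heading=35.2°, groundspeed=199.3 kt
Leg 4: heading=213.1°, groundspeed=215.6 kt
Leg 5: heading=52.7°, groundspeed=202.9 kt
Leg 6: heading=128.2°, groundspeed=218.1 kt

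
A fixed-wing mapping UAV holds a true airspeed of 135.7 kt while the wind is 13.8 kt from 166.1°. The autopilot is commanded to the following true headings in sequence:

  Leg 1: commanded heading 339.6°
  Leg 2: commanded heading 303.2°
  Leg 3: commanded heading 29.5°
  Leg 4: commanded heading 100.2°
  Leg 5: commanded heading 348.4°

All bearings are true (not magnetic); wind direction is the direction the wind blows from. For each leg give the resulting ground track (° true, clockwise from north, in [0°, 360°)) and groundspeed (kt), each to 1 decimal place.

Leg 1: heading 339.6°; drift +0.6° → track 340.2°, groundspeed 149.4 kt
Leg 2: heading 303.2°; drift +3.7° → track 306.9°, groundspeed 146.1 kt
Leg 3: heading 29.5°; drift -3.7° → track 25.8°, groundspeed 146.0 kt
Leg 4: heading 100.2°; drift -5.5° → track 94.7°, groundspeed 130.7 kt
Leg 5: heading 348.4°; drift -0.2° → track 348.2°, groundspeed 149.5 kt

Leg 1: track=340.2°, groundspeed=149.4 kt
Leg 2: track=306.9°, groundspeed=146.1 kt
Leg 3: track=25.8°, groundspeed=146.0 kt
Leg 4: track=94.7°, groundspeed=130.7 kt
Leg 5: track=348.2°, groundspeed=149.5 kt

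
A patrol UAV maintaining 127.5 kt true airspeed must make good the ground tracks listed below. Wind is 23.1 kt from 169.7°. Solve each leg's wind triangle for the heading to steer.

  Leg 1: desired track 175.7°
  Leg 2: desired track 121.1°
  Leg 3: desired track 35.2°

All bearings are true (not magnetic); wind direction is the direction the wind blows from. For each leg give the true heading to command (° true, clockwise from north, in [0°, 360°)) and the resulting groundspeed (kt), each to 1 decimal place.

Leg 1: heading=174.6°, groundspeed=104.5 kt
Leg 2: heading=128.9°, groundspeed=111.0 kt
Leg 3: heading=42.6°, groundspeed=142.6 kt

Leg 1: desired track 175.7°; wind correction -1.1° → command heading 174.6°, groundspeed 104.5 kt
Leg 2: desired track 121.1°; wind correction +7.8° → command heading 128.9°, groundspeed 111.0 kt
Leg 3: desired track 35.2°; wind correction +7.4° → command heading 42.6°, groundspeed 142.6 kt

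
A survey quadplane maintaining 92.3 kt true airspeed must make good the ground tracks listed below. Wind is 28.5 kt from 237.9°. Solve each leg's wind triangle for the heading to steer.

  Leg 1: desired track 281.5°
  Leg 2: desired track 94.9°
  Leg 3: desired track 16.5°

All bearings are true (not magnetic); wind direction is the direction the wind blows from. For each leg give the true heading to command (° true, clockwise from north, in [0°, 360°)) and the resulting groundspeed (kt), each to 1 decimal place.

Leg 1: desired track 281.5°; wind correction -12.3° → command heading 269.2°, groundspeed 69.5 kt
Leg 2: desired track 94.9°; wind correction +10.7° → command heading 105.6°, groundspeed 113.5 kt
Leg 3: desired track 16.5°; wind correction -11.8° → command heading 4.7°, groundspeed 111.7 kt

Leg 1: heading=269.2°, groundspeed=69.5 kt
Leg 2: heading=105.6°, groundspeed=113.5 kt
Leg 3: heading=4.7°, groundspeed=111.7 kt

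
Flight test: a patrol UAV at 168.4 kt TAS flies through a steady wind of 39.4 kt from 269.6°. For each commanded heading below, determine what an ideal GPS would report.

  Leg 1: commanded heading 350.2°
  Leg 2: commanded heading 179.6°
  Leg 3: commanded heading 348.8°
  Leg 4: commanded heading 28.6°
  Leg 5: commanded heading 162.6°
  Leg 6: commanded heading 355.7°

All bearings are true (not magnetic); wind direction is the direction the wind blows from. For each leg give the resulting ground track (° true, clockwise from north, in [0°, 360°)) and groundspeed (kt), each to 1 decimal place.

Leg 1: track=3.7°, groundspeed=166.6 kt
Leg 2: track=166.4°, groundspeed=172.9 kt
Leg 3: track=2.3°, groundspeed=165.6 kt
Leg 4: track=39.0°, groundspeed=190.6 kt
Leg 5: track=150.8°, groundspeed=183.8 kt
Leg 6: track=9.0°, groundspeed=170.3 kt

Leg 1: heading 350.2°; drift +13.5° → track 3.7°, groundspeed 166.6 kt
Leg 2: heading 179.6°; drift -13.2° → track 166.4°, groundspeed 172.9 kt
Leg 3: heading 348.8°; drift +13.5° → track 2.3°, groundspeed 165.6 kt
Leg 4: heading 28.6°; drift +10.4° → track 39.0°, groundspeed 190.6 kt
Leg 5: heading 162.6°; drift -11.8° → track 150.8°, groundspeed 183.8 kt
Leg 6: heading 355.7°; drift +13.3° → track 9.0°, groundspeed 170.3 kt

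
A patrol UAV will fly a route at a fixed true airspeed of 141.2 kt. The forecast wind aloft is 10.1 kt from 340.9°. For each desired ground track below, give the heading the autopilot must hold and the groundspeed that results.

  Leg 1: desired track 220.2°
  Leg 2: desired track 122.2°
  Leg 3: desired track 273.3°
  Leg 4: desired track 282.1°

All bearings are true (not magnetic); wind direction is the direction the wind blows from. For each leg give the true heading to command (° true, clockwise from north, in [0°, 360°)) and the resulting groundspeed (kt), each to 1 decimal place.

Leg 1: heading=223.7°, groundspeed=146.1 kt
Leg 2: heading=119.6°, groundspeed=148.9 kt
Leg 3: heading=277.1°, groundspeed=137.0 kt
Leg 4: heading=285.6°, groundspeed=135.7 kt

Leg 1: desired track 220.2°; wind correction +3.5° → command heading 223.7°, groundspeed 146.1 kt
Leg 2: desired track 122.2°; wind correction -2.6° → command heading 119.6°, groundspeed 148.9 kt
Leg 3: desired track 273.3°; wind correction +3.8° → command heading 277.1°, groundspeed 137.0 kt
Leg 4: desired track 282.1°; wind correction +3.5° → command heading 285.6°, groundspeed 135.7 kt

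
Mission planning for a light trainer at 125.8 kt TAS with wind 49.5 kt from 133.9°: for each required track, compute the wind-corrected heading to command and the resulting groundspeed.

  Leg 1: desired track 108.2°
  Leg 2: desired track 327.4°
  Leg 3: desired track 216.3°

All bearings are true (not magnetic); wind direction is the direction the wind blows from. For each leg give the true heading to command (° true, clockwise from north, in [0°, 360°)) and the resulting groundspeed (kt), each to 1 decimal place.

Leg 1: heading=118.0°, groundspeed=79.4 kt
Leg 2: heading=332.7°, groundspeed=173.4 kt
Leg 3: heading=193.3°, groundspeed=109.3 kt

Leg 1: desired track 108.2°; wind correction +9.8° → command heading 118.0°, groundspeed 79.4 kt
Leg 2: desired track 327.4°; wind correction +5.3° → command heading 332.7°, groundspeed 173.4 kt
Leg 3: desired track 216.3°; wind correction -23.0° → command heading 193.3°, groundspeed 109.3 kt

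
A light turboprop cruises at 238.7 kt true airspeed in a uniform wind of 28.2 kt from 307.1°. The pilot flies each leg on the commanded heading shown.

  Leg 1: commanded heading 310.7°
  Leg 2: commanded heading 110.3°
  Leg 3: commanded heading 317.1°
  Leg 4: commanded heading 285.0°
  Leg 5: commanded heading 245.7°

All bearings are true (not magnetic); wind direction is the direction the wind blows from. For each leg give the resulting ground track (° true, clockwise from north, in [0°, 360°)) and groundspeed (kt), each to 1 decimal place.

Leg 1: heading 310.7°; drift +0.5° → track 311.2°, groundspeed 210.6 kt
Leg 2: heading 110.3°; drift +1.8° → track 112.1°, groundspeed 265.8 kt
Leg 3: heading 317.1°; drift +1.3° → track 318.4°, groundspeed 211.0 kt
Leg 4: heading 285.0°; drift -2.9° → track 282.1°, groundspeed 212.8 kt
Leg 5: heading 245.7°; drift -6.3° → track 239.4°, groundspeed 226.6 kt

Leg 1: track=311.2°, groundspeed=210.6 kt
Leg 2: track=112.1°, groundspeed=265.8 kt
Leg 3: track=318.4°, groundspeed=211.0 kt
Leg 4: track=282.1°, groundspeed=212.8 kt
Leg 5: track=239.4°, groundspeed=226.6 kt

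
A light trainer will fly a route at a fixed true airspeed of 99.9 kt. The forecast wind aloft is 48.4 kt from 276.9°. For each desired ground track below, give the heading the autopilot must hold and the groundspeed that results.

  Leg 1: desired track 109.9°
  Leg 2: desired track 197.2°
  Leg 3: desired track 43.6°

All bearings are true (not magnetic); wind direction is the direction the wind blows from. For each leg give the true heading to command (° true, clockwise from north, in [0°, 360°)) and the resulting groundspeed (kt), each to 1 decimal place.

Leg 1: desired track 109.9°; wind correction +6.3° → command heading 116.2°, groundspeed 146.5 kt
Leg 2: desired track 197.2°; wind correction +28.5° → command heading 225.7°, groundspeed 79.2 kt
Leg 3: desired track 43.6°; wind correction -22.9° → command heading 20.7°, groundspeed 121.0 kt

Leg 1: heading=116.2°, groundspeed=146.5 kt
Leg 2: heading=225.7°, groundspeed=79.2 kt
Leg 3: heading=20.7°, groundspeed=121.0 kt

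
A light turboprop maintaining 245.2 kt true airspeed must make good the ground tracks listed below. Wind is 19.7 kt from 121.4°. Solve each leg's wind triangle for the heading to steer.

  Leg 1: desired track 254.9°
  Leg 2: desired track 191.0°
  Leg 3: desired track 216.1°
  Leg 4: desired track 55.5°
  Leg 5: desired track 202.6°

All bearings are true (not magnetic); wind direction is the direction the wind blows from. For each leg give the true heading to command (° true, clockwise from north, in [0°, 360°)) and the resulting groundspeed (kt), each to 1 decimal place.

Leg 1: heading=251.6°, groundspeed=258.3 kt
Leg 2: heading=186.7°, groundspeed=237.6 kt
Leg 3: heading=211.5°, groundspeed=246.0 kt
Leg 4: heading=59.7°, groundspeed=236.5 kt
Leg 5: heading=198.0°, groundspeed=241.4 kt

Leg 1: desired track 254.9°; wind correction -3.3° → command heading 251.6°, groundspeed 258.3 kt
Leg 2: desired track 191.0°; wind correction -4.3° → command heading 186.7°, groundspeed 237.6 kt
Leg 3: desired track 216.1°; wind correction -4.6° → command heading 211.5°, groundspeed 246.0 kt
Leg 4: desired track 55.5°; wind correction +4.2° → command heading 59.7°, groundspeed 236.5 kt
Leg 5: desired track 202.6°; wind correction -4.6° → command heading 198.0°, groundspeed 241.4 kt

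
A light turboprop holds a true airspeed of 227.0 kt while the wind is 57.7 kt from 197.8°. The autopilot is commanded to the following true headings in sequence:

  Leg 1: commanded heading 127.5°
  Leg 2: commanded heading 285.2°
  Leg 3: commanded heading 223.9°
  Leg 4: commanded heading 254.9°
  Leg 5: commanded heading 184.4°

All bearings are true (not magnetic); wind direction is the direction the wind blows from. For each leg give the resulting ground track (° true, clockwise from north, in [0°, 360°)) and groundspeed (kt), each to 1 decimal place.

Leg 1: track=112.8°, groundspeed=214.5 kt
Leg 2: track=299.6°, groundspeed=231.7 kt
Leg 3: track=232.1°, groundspeed=177.0 kt
Leg 4: track=268.8°, groundspeed=201.6 kt
Leg 5: track=179.9°, groundspeed=171.4 kt

Leg 1: heading 127.5°; drift -14.7° → track 112.8°, groundspeed 214.5 kt
Leg 2: heading 285.2°; drift +14.4° → track 299.6°, groundspeed 231.7 kt
Leg 3: heading 223.9°; drift +8.2° → track 232.1°, groundspeed 177.0 kt
Leg 4: heading 254.9°; drift +13.9° → track 268.8°, groundspeed 201.6 kt
Leg 5: heading 184.4°; drift -4.5° → track 179.9°, groundspeed 171.4 kt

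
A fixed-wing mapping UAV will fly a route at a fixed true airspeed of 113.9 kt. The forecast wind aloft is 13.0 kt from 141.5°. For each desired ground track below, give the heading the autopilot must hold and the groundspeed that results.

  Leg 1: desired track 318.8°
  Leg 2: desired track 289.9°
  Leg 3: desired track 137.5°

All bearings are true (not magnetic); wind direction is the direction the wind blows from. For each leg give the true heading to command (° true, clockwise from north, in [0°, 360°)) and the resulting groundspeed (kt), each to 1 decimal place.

Leg 1: heading=318.5°, groundspeed=126.9 kt
Leg 2: heading=286.5°, groundspeed=124.8 kt
Leg 3: heading=138.0°, groundspeed=100.9 kt

Leg 1: desired track 318.8°; wind correction -0.3° → command heading 318.5°, groundspeed 126.9 kt
Leg 2: desired track 289.9°; wind correction -3.4° → command heading 286.5°, groundspeed 124.8 kt
Leg 3: desired track 137.5°; wind correction +0.5° → command heading 138.0°, groundspeed 100.9 kt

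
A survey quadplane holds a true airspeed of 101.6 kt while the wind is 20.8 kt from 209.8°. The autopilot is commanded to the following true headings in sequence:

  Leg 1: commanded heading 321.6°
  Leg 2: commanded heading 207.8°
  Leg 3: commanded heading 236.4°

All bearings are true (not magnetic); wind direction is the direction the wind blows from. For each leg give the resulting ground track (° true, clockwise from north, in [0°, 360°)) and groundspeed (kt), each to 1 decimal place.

Leg 1: track=331.6°, groundspeed=111.0 kt
Leg 2: track=207.3°, groundspeed=80.8 kt
Leg 3: track=242.8°, groundspeed=83.5 kt

Leg 1: heading 321.6°; drift +10.0° → track 331.6°, groundspeed 111.0 kt
Leg 2: heading 207.8°; drift -0.5° → track 207.3°, groundspeed 80.8 kt
Leg 3: heading 236.4°; drift +6.4° → track 242.8°, groundspeed 83.5 kt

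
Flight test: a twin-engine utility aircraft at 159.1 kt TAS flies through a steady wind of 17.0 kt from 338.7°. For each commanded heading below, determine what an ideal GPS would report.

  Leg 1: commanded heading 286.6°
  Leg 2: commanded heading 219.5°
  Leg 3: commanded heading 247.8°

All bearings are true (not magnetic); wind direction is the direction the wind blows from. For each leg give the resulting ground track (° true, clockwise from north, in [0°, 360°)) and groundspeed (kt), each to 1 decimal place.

Leg 1: track=281.4°, groundspeed=149.3 kt
Leg 2: track=214.4°, groundspeed=168.1 kt
Leg 3: track=241.7°, groundspeed=160.3 kt

Leg 1: heading 286.6°; drift -5.2° → track 281.4°, groundspeed 149.3 kt
Leg 2: heading 219.5°; drift -5.1° → track 214.4°, groundspeed 168.1 kt
Leg 3: heading 247.8°; drift -6.1° → track 241.7°, groundspeed 160.3 kt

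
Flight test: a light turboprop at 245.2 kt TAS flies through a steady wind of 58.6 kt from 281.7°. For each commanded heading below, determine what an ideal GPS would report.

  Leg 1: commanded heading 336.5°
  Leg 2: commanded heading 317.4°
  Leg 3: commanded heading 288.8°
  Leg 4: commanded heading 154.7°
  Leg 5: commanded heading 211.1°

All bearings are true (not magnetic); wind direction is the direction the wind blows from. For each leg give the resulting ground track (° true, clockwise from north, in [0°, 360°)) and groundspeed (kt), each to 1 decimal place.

Leg 1: heading 336.5°; drift +12.8° → track 349.3°, groundspeed 216.8 kt
Leg 2: heading 317.4°; drift +9.8° → track 327.2°, groundspeed 200.5 kt
Leg 3: heading 288.8°; drift +2.2° → track 291.0°, groundspeed 187.2 kt
Leg 4: heading 154.7°; drift -9.5° → track 145.2°, groundspeed 284.3 kt
Leg 5: heading 211.1°; drift -13.8° → track 197.3°, groundspeed 232.4 kt

Leg 1: track=349.3°, groundspeed=216.8 kt
Leg 2: track=327.2°, groundspeed=200.5 kt
Leg 3: track=291.0°, groundspeed=187.2 kt
Leg 4: track=145.2°, groundspeed=284.3 kt
Leg 5: track=197.3°, groundspeed=232.4 kt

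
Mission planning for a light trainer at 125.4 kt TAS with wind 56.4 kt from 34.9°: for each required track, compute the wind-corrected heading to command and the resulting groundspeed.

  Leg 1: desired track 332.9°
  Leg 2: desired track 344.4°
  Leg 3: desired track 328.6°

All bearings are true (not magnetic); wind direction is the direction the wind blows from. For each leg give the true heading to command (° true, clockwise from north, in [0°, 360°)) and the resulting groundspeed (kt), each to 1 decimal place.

Leg 1: heading=356.3°, groundspeed=88.6 kt
Leg 2: heading=4.7°, groundspeed=81.7 kt
Leg 3: heading=352.9°, groundspeed=91.6 kt

Leg 1: desired track 332.9°; wind correction +23.4° → command heading 356.3°, groundspeed 88.6 kt
Leg 2: desired track 344.4°; wind correction +20.3° → command heading 4.7°, groundspeed 81.7 kt
Leg 3: desired track 328.6°; wind correction +24.3° → command heading 352.9°, groundspeed 91.6 kt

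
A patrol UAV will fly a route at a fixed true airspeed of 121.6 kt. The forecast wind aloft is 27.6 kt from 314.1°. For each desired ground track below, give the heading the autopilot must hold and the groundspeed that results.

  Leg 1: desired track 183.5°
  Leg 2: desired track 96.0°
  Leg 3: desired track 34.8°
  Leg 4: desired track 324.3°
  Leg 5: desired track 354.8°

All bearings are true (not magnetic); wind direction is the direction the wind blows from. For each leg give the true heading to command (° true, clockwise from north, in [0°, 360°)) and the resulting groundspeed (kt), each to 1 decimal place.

Leg 1: heading=193.4°, groundspeed=137.7 kt
Leg 2: heading=87.9°, groundspeed=142.1 kt
Leg 3: heading=21.9°, groundspeed=114.1 kt
Leg 4: heading=322.0°, groundspeed=94.3 kt
Leg 5: heading=346.3°, groundspeed=99.3 kt

Leg 1: desired track 183.5°; wind correction +9.9° → command heading 193.4°, groundspeed 137.7 kt
Leg 2: desired track 96.0°; wind correction -8.1° → command heading 87.9°, groundspeed 142.1 kt
Leg 3: desired track 34.8°; wind correction -12.9° → command heading 21.9°, groundspeed 114.1 kt
Leg 4: desired track 324.3°; wind correction -2.3° → command heading 322.0°, groundspeed 94.3 kt
Leg 5: desired track 354.8°; wind correction -8.5° → command heading 346.3°, groundspeed 99.3 kt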